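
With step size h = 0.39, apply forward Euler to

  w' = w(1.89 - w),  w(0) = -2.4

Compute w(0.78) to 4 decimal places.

-27.1958

Euler: w_{n+1} = w_n + h·f(x_n, w_n).
x=0.000000, w=-2.400000: f=-10.296000 → w ← -2.400000 + 0.39·(-10.296000) = -6.415440
x=0.390000, w=-6.415440: f=-53.283052 → w ← -6.415440 + 0.39·(-53.283052) = -27.195830
w(0.78) ≈ -27.1958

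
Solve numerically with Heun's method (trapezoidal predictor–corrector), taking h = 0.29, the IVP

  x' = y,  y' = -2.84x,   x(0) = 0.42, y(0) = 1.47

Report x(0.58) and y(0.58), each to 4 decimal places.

0.9761, 0.1796

Heun on (x,y): k1 = f(t_n, state_n); k2 = f(t_n + h, state_n + h·k1); state_{n+1} = state_n + (h/2)·(k1 + k2).
0.000000: (0.420000, 1.470000)
  k1 = (1.470000, -1.192800)
  predictor → (0.846300, 1.124088)
  k2 = (1.124088, -2.403492)
  → (0.796143, 0.948538)
0.290000: (0.796143, 0.948538)
  k1 = (0.948538, -2.261045)
  predictor → (1.071219, 0.292834)
  k2 = (0.292834, -3.042261)
  → (0.976142, 0.179558)
(x(0.58), y(0.58)) ≈ (0.9761, 0.1796)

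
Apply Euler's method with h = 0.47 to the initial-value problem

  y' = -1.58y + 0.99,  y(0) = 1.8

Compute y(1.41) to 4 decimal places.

0.6466

Euler: y_{n+1} = y_n + h·f(t_n, y_n).
t=0.000000, y=1.800000: f=-1.854000 → y ← 1.800000 + 0.47·(-1.854000) = 0.928620
t=0.470000, y=0.928620: f=-0.477220 → y ← 0.928620 + 0.47·(-0.477220) = 0.704327
t=0.940000, y=0.704327: f=-0.122836 → y ← 0.704327 + 0.47·(-0.122836) = 0.646594
y(1.41) ≈ 0.6466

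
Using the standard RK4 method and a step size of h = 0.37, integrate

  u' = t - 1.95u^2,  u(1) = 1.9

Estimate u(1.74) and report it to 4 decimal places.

RK4: k1 = f(t_n, u_n); k2 = f(t_n + h/2, u_n + (h/2)·k1); k3 = f(t_n + h/2, u_n + (h/2)·k2); k4 = f(t_n + h, u_n + h·k3); u_{n+1} = u_n + (h/6)·(k1 + 2k2 + 2k3 + k4).
t=1.000000, u=1.900000:
  k1 = f(1.000000, 1.900000) = -6.039500
  k2 = f(1.185000, 0.782693) = -0.009585
  k3 = f(1.185000, 1.898227) = -5.841367
  k4 = f(1.370000, -0.261306) = 1.236853
  u ← 1.900000 + (0.37/6)·(k1 + 2k2 + 2k3 + k4) = 0.882219
t=1.370000, u=0.882219:
  k1 = f(1.370000, 0.882219) = -0.147707
  k2 = f(1.555000, 0.854894) = 0.129856
  k3 = f(1.555000, 0.906243) = -0.046488
  k4 = f(1.740000, 0.865019) = 0.280898
  u ← 0.882219 + (0.37/6)·(k1 + 2k2 + 2k3 + k4) = 0.900715
u(1.74) ≈ 0.9007

0.9007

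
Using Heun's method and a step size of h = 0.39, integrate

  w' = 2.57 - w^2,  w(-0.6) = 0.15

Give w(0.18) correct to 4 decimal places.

Heun: k1 = f(t_n, w_n); k2 = f(t_n + h, w_n + h·k1); w_{n+1} = w_n + (h/2)·(k1 + k2).
t=-0.600000, w=0.150000:
  k1 = f(-0.600000, 0.150000) = 2.547500
  k2 = f(-0.210000, 1.143525) = 1.262351
  w ← 0.150000 + (0.39/2)·(2.547500 + 1.262351) = 0.892921
t=-0.210000, w=0.892921:
  k1 = f(-0.210000, 0.892921) = 1.772692
  k2 = f(0.180000, 1.584271) = 0.060086
  w ← 0.892921 + (0.39/2)·(1.772692 + 0.060086) = 1.250313
w(0.18) ≈ 1.2503

1.2503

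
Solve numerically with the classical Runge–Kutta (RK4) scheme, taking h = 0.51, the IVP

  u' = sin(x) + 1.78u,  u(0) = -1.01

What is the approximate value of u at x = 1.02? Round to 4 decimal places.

RK4: k1 = f(x_n, u_n); k2 = f(x_n + h/2, u_n + (h/2)·k1); k3 = f(x_n + h/2, u_n + (h/2)·k2); k4 = f(x_n + h, u_n + h·k3); u_{n+1} = u_n + (h/6)·(k1 + 2k2 + 2k3 + k4).
x=0.000000, u=-1.010000:
  k1 = f(0.000000, -1.010000) = -1.797800
  k2 = f(0.255000, -1.468439) = -2.361576
  k3 = f(0.255000, -1.612202) = -2.617474
  k4 = f(0.510000, -2.344912) = -3.685766
  u ← -1.010000 + (0.51/6)·(k1 + 2k2 + 2k3 + k4) = -2.322542
x=0.510000, u=-2.322542:
  k1 = f(0.510000, -2.322542) = -3.645947
  k2 = f(0.765000, -3.252258) = -5.096482
  k3 = f(0.765000, -3.622145) = -5.754880
  k4 = f(1.020000, -5.257531) = -8.506296
  u ← -2.322542 + (0.51/6)·(k1 + 2k2 + 2k3 + k4) = -5.200214
u(1.02) ≈ -5.2002

-5.2002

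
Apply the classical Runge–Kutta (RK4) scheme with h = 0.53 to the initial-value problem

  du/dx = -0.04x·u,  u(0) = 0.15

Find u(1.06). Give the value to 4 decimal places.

RK4: k1 = f(x_n, u_n); k2 = f(x_n + h/2, u_n + (h/2)·k1); k3 = f(x_n + h/2, u_n + (h/2)·k2); k4 = f(x_n + h, u_n + h·k3); u_{n+1} = u_n + (h/6)·(k1 + 2k2 + 2k3 + k4).
x=0.000000, u=0.150000:
  k1 = f(0.000000, 0.150000) = 0.000000
  k2 = f(0.265000, 0.150000) = -0.001590
  k3 = f(0.265000, 0.149579) = -0.001586
  k4 = f(0.530000, 0.149160) = -0.003162
  u ← 0.150000 + (0.53/6)·(k1 + 2k2 + 2k3 + k4) = 0.149160
x=0.530000, u=0.149160:
  k1 = f(0.530000, 0.149160) = -0.003162
  k2 = f(0.795000, 0.148322) = -0.004717
  k3 = f(0.795000, 0.147910) = -0.004704
  k4 = f(1.060000, 0.146667) = -0.006219
  u ← 0.149160 + (0.53/6)·(k1 + 2k2 + 2k3 + k4) = 0.146667
u(1.06) ≈ 0.1467

0.1467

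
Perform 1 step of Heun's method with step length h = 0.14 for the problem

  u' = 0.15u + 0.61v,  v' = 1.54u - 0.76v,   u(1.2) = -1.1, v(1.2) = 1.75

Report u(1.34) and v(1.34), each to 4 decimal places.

Heun on (u,v): k1 = f(t_n, state_n); k2 = f(t_n + h, state_n + h·k1); state_{n+1} = state_n + (h/2)·(k1 + k2).
1.200000: (-1.100000, 1.750000)
  k1 = (0.902500, -3.024000)
  predictor → (-0.973650, 1.326640)
  k2 = (0.663203, -2.507667)
  → (-0.990401, 1.362783)
(u(1.34), v(1.34)) ≈ (-0.9904, 1.3628)

-0.9904, 1.3628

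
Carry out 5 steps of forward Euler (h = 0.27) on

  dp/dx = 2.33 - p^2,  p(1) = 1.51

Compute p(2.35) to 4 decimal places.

1.5264

Euler: p_{n+1} = p_n + h·f(x_n, p_n).
x=1.000000, p=1.510000: f=0.049900 → p ← 1.510000 + 0.27·0.049900 = 1.523473
x=1.270000, p=1.523473: f=0.009030 → p ← 1.523473 + 0.27·0.009030 = 1.525911
x=1.540000, p=1.525911: f=0.001595 → p ← 1.525911 + 0.27·0.001595 = 1.526342
x=1.810000, p=1.526342: f=0.000281 → p ← 1.526342 + 0.27·0.000281 = 1.526418
x=2.080000, p=1.526418: f=0.000049 → p ← 1.526418 + 0.27·0.000049 = 1.526431
p(2.35) ≈ 1.5264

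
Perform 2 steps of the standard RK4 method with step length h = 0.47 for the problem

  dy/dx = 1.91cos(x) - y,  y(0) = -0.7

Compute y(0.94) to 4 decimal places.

RK4: k1 = f(x_n, y_n); k2 = f(x_n + h/2, y_n + (h/2)·k1); k3 = f(x_n + h/2, y_n + (h/2)·k2); k4 = f(x_n + h, y_n + h·k3); y_{n+1} = y_n + (h/6)·(k1 + 2k2 + 2k3 + k4).
x=0.000000, y=-0.700000:
  k1 = f(0.000000, -0.700000) = 2.610000
  k2 = f(0.235000, -0.086650) = 1.944152
  k3 = f(0.235000, -0.243124) = 2.100627
  k4 = f(0.470000, 0.287294) = 1.415601
  y ← -0.700000 + (0.47/6)·(k1 + 2k2 + 2k3 + k4) = 0.249021
x=0.470000, y=0.249021:
  k1 = f(0.470000, 0.249021) = 1.453875
  k2 = f(0.705000, 0.590681) = 0.863997
  k3 = f(0.705000, 0.452060) = 1.002618
  k4 = f(0.940000, 0.720251) = 0.406244
  y ← 0.249021 + (0.47/6)·(k1 + 2k2 + 2k3 + k4) = 0.687166
y(0.94) ≈ 0.6872

0.6872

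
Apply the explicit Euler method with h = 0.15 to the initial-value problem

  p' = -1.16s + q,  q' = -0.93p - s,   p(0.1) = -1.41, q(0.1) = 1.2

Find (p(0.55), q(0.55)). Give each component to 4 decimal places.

Euler on (p,q): p_{n+1} = p_n + h·p', q_{n+1} = q_n + h·q'.
0.100000: (-1.410000, 1.200000); f=(1.084000, 1.211300) → (-1.247400, 1.381695)
0.250000: (-1.247400, 1.381695); f=(1.091695, 0.910082) → (-1.083646, 1.518207)
0.400000: (-1.083646, 1.518207); f=(1.054207, 0.607791) → (-0.925515, 1.609376)
(p(0.55), q(0.55)) ≈ (-0.9255, 1.6094)

-0.9255, 1.6094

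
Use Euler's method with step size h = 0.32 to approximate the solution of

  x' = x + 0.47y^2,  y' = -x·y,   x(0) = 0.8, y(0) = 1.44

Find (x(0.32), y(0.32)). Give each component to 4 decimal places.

Euler on (x,y): x_{n+1} = x_n + h·x', y_{n+1} = y_n + h·y'.
0.000000: (0.800000, 1.440000); f=(1.774592, -1.152000) → (1.367869, 1.071360)
(x(0.32), y(0.32)) ≈ (1.3679, 1.0714)

1.3679, 1.0714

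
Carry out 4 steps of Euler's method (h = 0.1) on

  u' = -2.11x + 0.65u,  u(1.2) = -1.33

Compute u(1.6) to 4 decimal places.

-2.9591

Euler: u_{n+1} = u_n + h·f(x_n, u_n).
x=1.200000, u=-1.330000: f=-3.396500 → u ← -1.330000 + 0.1·(-3.396500) = -1.669650
x=1.300000, u=-1.669650: f=-3.828272 → u ← -1.669650 + 0.1·(-3.828272) = -2.052477
x=1.400000, u=-2.052477: f=-4.288110 → u ← -2.052477 + 0.1·(-4.288110) = -2.481288
x=1.500000, u=-2.481288: f=-4.777837 → u ← -2.481288 + 0.1·(-4.777837) = -2.959072
u(1.6) ≈ -2.9591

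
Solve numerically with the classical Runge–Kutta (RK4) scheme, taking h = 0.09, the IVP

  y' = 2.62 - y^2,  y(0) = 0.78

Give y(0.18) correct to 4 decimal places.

1.0899

RK4: k1 = f(x_n, y_n); k2 = f(x_n + h/2, y_n + (h/2)·k1); k3 = f(x_n + h/2, y_n + (h/2)·k2); k4 = f(x_n + h, y_n + h·k3); y_{n+1} = y_n + (h/6)·(k1 + 2k2 + 2k3 + k4).
x=0.000000, y=0.780000:
  k1 = f(0.000000, 0.780000) = 2.011600
  k2 = f(0.045000, 0.870522) = 1.862191
  k3 = f(0.045000, 0.863799) = 1.873852
  k4 = f(0.090000, 0.948647) = 1.720069
  y ← 0.780000 + (0.09/6)·(k1 + 2k2 + 2k3 + k4) = 0.948056
x=0.090000, y=0.948056:
  k1 = f(0.090000, 0.948056) = 1.721189
  k2 = f(0.135000, 1.025510) = 1.568330
  k3 = f(0.135000, 1.018631) = 1.582391
  k4 = f(0.180000, 1.090471) = 1.430872
  y ← 0.948056 + (0.09/6)·(k1 + 2k2 + 2k3 + k4) = 1.089859
y(0.18) ≈ 1.0899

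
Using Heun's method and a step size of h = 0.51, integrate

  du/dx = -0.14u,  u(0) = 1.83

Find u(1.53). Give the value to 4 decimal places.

Heun: k1 = f(x_n, u_n); k2 = f(x_n + h, u_n + h·k1); u_{n+1} = u_n + (h/2)·(k1 + k2).
x=0.000000, u=1.830000:
  k1 = f(0.000000, 1.830000) = -0.256200
  k2 = f(0.510000, 1.699338) = -0.237907
  u ← 1.830000 + (0.51/2)·(-0.256200 + (-0.237907)) = 1.704003
x=0.510000, u=1.704003:
  k1 = f(0.510000, 1.704003) = -0.238560
  k2 = f(1.020000, 1.582337) = -0.221527
  u ← 1.704003 + (0.51/2)·(-0.238560 + (-0.221527)) = 1.586680
x=1.020000, u=1.586680:
  k1 = f(1.020000, 1.586680) = -0.222135
  k2 = f(1.530000, 1.473391) = -0.206275
  u ← 1.586680 + (0.51/2)·(-0.222135 + (-0.206275)) = 1.477436
u(1.53) ≈ 1.4774

1.4774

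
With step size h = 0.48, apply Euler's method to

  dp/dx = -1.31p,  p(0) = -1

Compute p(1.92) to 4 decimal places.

Euler: p_{n+1} = p_n + h·f(x_n, p_n).
x=0.000000, p=-1.000000: f=1.310000 → p ← -1.000000 + 0.48·1.310000 = -0.371200
x=0.480000, p=-0.371200: f=0.486272 → p ← -0.371200 + 0.48·0.486272 = -0.137789
x=0.960000, p=-0.137789: f=0.180504 → p ← -0.137789 + 0.48·0.180504 = -0.051147
x=1.440000, p=-0.051147: f=0.067003 → p ← -0.051147 + 0.48·0.067003 = -0.018986
p(1.92) ≈ -0.0190

-0.0190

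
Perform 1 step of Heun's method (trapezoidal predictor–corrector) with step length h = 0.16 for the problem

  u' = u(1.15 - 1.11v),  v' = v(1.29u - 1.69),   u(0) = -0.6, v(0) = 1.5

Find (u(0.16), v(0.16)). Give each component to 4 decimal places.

Heun on (u,v): k1 = f(t_n, state_n); k2 = f(t_n + h, state_n + h·k1); state_{n+1} = state_n + (h/2)·(k1 + k2).
0.000000: (-0.600000, 1.500000)
  k1 = (0.309000, -3.696000)
  predictor → (-0.550560, 0.908640)
  k2 = (-0.077854, -2.180938)
  → (-0.581508, 1.029845)
(u(0.16), v(0.16)) ≈ (-0.5815, 1.0298)

-0.5815, 1.0298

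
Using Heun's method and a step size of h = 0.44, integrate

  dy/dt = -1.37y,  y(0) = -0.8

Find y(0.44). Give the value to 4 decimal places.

-0.4631

Heun: k1 = f(t_n, y_n); k2 = f(t_n + h, y_n + h·k1); y_{n+1} = y_n + (h/2)·(k1 + k2).
t=0.000000, y=-0.800000:
  k1 = f(0.000000, -0.800000) = 1.096000
  k2 = f(0.440000, -0.317760) = 0.435331
  y ← -0.800000 + (0.44/2)·(1.096000 + 0.435331) = -0.463107
y(0.44) ≈ -0.4631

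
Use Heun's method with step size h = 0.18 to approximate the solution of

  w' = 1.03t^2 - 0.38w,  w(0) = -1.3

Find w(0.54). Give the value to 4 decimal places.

Heun: k1 = f(t_n, w_n); k2 = f(t_n + h, w_n + h·k1); w_{n+1} = w_n + (h/2)·(k1 + k2).
t=0.000000, w=-1.300000:
  k1 = f(0.000000, -1.300000) = 0.494000
  k2 = f(0.180000, -1.211080) = 0.493582
  w ← -1.300000 + (0.18/2)·(0.494000 + 0.493582) = -1.211118
t=0.180000, w=-1.211118:
  k1 = f(0.180000, -1.211118) = 0.493597
  k2 = f(0.360000, -1.122270) = 0.559951
  w ← -1.211118 + (0.18/2)·(0.493597 + 0.559951) = -1.116298
t=0.360000, w=-1.116298:
  k1 = f(0.360000, -1.116298) = 0.557681
  k2 = f(0.540000, -1.015916) = 0.686396
  w ← -1.116298 + (0.18/2)·(0.557681 + 0.686396) = -1.004331
w(0.54) ≈ -1.0043

-1.0043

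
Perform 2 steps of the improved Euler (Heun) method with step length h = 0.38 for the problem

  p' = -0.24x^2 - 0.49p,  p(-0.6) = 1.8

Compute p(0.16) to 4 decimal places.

Heun: k1 = f(x_n, p_n); k2 = f(x_n + h, p_n + h·k1); p_{n+1} = p_n + (h/2)·(k1 + k2).
x=-0.600000, p=1.800000:
  k1 = f(-0.600000, 1.800000) = -0.968400
  k2 = f(-0.220000, 1.432008) = -0.713300
  p ← 1.800000 + (0.38/2)·(-0.968400 + (-0.713300)) = 1.480477
x=-0.220000, p=1.480477:
  k1 = f(-0.220000, 1.480477) = -0.737050
  k2 = f(0.160000, 1.200398) = -0.594339
  p ← 1.480477 + (0.38/2)·(-0.737050 + (-0.594339)) = 1.227513
p(0.16) ≈ 1.2275

1.2275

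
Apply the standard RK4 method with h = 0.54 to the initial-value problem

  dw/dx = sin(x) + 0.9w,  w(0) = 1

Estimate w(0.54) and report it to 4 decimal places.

1.7940

RK4: k1 = f(x_n, w_n); k2 = f(x_n + h/2, w_n + (h/2)·k1); k3 = f(x_n + h/2, w_n + (h/2)·k2); k4 = f(x_n + h, w_n + h·k3); w_{n+1} = w_n + (h/6)·(k1 + 2k2 + 2k3 + k4).
x=0.000000, w=1.000000:
  k1 = f(0.000000, 1.000000) = 0.900000
  k2 = f(0.270000, 1.243000) = 1.385431
  k3 = f(0.270000, 1.374066) = 1.503391
  k4 = f(0.540000, 1.811831) = 2.144784
  w ← 1.000000 + (0.54/6)·(k1 + 2k2 + 2k3 + k4) = 1.794019
w(0.54) ≈ 1.7940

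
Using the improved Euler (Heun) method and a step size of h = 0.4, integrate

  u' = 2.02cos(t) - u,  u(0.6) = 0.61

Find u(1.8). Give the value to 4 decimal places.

Heun: k1 = f(t_n, u_n); k2 = f(t_n + h, u_n + h·k1); u_{n+1} = u_n + (h/2)·(k1 + k2).
t=0.600000, u=0.610000:
  k1 = f(0.600000, 0.610000) = 1.057178
  k2 = f(1.000000, 1.032871) = 0.058539
  u ← 0.610000 + (0.4/2)·(1.057178 + 0.058539) = 0.833143
t=1.000000, u=0.833143:
  k1 = f(1.000000, 0.833143) = 0.258267
  k2 = f(1.400000, 0.936450) = -0.593117
  u ← 0.833143 + (0.4/2)·(0.258267 + (-0.593117)) = 0.766174
t=1.400000, u=0.766174:
  k1 = f(1.400000, 0.766174) = -0.422840
  k2 = f(1.800000, 0.597038) = -1.055986
  u ← 0.766174 + (0.4/2)·(-0.422840 + (-1.055986)) = 0.470408
u(1.8) ≈ 0.4704

0.4704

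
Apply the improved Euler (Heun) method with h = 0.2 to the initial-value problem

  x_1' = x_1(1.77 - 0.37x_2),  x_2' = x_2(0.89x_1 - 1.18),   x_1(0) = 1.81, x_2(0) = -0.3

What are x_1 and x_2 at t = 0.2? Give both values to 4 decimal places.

2.6214, -0.3467

Heun on (x_1,x_2): k1 = f(t_n, state_n); k2 = f(t_n + h, state_n + h·k1); state_{n+1} = state_n + (h/2)·(k1 + k2).
0.000000: (1.810000, -0.300000)
  k1 = (3.404610, -0.129270)
  predictor → (2.490922, -0.325854)
  k2 = (4.709252, -0.337885)
  → (2.621386, -0.346715)
(x_1(0.2), x_2(0.2)) ≈ (2.6214, -0.3467)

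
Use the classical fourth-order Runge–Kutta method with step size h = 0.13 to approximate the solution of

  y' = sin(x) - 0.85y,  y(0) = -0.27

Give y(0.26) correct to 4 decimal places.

RK4: k1 = f(x_n, y_n); k2 = f(x_n + h/2, y_n + (h/2)·k1); k3 = f(x_n + h/2, y_n + (h/2)·k2); k4 = f(x_n + h, y_n + h·k3); y_{n+1} = y_n + (h/6)·(k1 + 2k2 + 2k3 + k4).
x=0.000000, y=-0.270000:
  k1 = f(0.000000, -0.270000) = 0.229500
  k2 = f(0.065000, -0.255082) = 0.281774
  k3 = f(0.065000, -0.251685) = 0.278886
  k4 = f(0.130000, -0.233745) = 0.328317
  y ← -0.270000 + (0.13/6)·(k1 + 2k2 + 2k3 + k4) = -0.233619
x=0.130000, y=-0.233619:
  k1 = f(0.130000, -0.233619) = 0.328210
  k2 = f(0.195000, -0.212285) = 0.374209
  k3 = f(0.195000, -0.209295) = 0.371667
  k4 = f(0.260000, -0.185302) = 0.414587
  y ← -0.233619 + (0.13/6)·(k1 + 2k2 + 2k3 + k4) = -0.185203
y(0.26) ≈ -0.1852

-0.1852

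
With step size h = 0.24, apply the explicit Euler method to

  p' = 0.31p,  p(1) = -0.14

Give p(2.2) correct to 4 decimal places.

-0.2004

Euler: p_{n+1} = p_n + h·f(x_n, p_n).
x=1.000000, p=-0.140000: f=-0.043400 → p ← -0.140000 + 0.24·(-0.043400) = -0.150416
x=1.240000, p=-0.150416: f=-0.046629 → p ← -0.150416 + 0.24·(-0.046629) = -0.161607
x=1.480000, p=-0.161607: f=-0.050098 → p ← -0.161607 + 0.24·(-0.050098) = -0.173631
x=1.720000, p=-0.173631: f=-0.053825 → p ← -0.173631 + 0.24·(-0.053825) = -0.186549
x=1.960000, p=-0.186549: f=-0.057830 → p ← -0.186549 + 0.24·(-0.057830) = -0.200428
p(2.2) ≈ -0.2004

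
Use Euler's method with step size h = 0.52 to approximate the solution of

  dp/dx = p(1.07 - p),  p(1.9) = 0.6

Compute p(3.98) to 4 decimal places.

1.0160

Euler: p_{n+1} = p_n + h·f(x_n, p_n).
x=1.900000, p=0.600000: f=0.282000 → p ← 0.600000 + 0.52·0.282000 = 0.746640
x=2.420000, p=0.746640: f=0.241434 → p ← 0.746640 + 0.52·0.241434 = 0.872185
x=2.940000, p=0.872185: f=0.172531 → p ← 0.872185 + 0.52·0.172531 = 0.961902
x=3.460000, p=0.961902: f=0.103980 → p ← 0.961902 + 0.52·0.103980 = 1.015971
p(3.98) ≈ 1.0160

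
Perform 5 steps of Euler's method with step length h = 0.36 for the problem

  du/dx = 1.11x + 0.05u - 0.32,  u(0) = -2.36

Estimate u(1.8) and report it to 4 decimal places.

Euler: u_{n+1} = u_n + h·f(x_n, u_n).
x=0.000000, u=-2.360000: f=-0.438000 → u ← -2.360000 + 0.36·(-0.438000) = -2.517680
x=0.360000, u=-2.517680: f=-0.046284 → u ← -2.517680 + 0.36·(-0.046284) = -2.534342
x=0.720000, u=-2.534342: f=0.352483 → u ← -2.534342 + 0.36·0.352483 = -2.407448
x=1.080000, u=-2.407448: f=0.758428 → u ← -2.407448 + 0.36·0.758428 = -2.134414
x=1.440000, u=-2.134414: f=1.171679 → u ← -2.134414 + 0.36·1.171679 = -1.712610
u(1.8) ≈ -1.7126

-1.7126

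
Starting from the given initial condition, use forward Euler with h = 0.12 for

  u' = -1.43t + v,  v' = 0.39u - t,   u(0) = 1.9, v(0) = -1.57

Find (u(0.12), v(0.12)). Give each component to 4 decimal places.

1.7116, -1.4811

Euler on (u,v): u_{n+1} = u_n + h·u', v_{n+1} = v_n + h·v'.
0.000000: (1.900000, -1.570000); f=(-1.570000, 0.741000) → (1.711600, -1.481080)
(u(0.12), v(0.12)) ≈ (1.7116, -1.4811)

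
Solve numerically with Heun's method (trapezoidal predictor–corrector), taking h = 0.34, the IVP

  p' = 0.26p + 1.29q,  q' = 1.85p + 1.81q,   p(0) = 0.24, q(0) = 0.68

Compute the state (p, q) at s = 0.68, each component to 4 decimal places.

Heun on (p,q): k1 = f(s_n, state_n); k2 = f(s_n + h, state_n + h·k1); state_{n+1} = state_n + (h/2)·(k1 + k2).
0.000000: (0.240000, 0.680000)
  k1 = (0.939600, 1.674800)
  predictor → (0.559464, 1.249432)
  k2 = (1.757228, 3.296480)
  → (0.698461, 1.525118)
0.340000: (0.698461, 1.525118)
  k1 = (2.149002, 4.052615)
  predictor → (1.429121, 2.903007)
  k2 = (4.116450, 7.898317)
  → (1.763588, 3.556776)
(p(0.68), q(0.68)) ≈ (1.7636, 3.5568)

1.7636, 3.5568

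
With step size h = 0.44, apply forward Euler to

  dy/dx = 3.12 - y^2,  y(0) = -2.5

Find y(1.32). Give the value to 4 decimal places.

Euler: y_{n+1} = y_n + h·f(x_n, y_n).
x=0.000000, y=-2.500000: f=-3.130000 → y ← -2.500000 + 0.44·(-3.130000) = -3.877200
x=0.440000, y=-3.877200: f=-11.912680 → y ← -3.877200 + 0.44·(-11.912680) = -9.118779
x=0.880000, y=-9.118779: f=-80.032133 → y ← -9.118779 + 0.44·(-80.032133) = -44.332918
y(1.32) ≈ -44.3329

-44.3329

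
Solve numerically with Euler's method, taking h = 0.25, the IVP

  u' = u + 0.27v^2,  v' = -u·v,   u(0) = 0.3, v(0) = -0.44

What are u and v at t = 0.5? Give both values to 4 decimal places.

Euler on (u,v): u_{n+1} = u_n + h·u', v_{n+1} = v_n + h·v'.
0.000000: (0.300000, -0.440000); f=(0.352272, 0.132000) → (0.388068, -0.407000)
0.250000: (0.388068, -0.407000); f=(0.432793, 0.157944) → (0.496266, -0.367514)
(u(0.5), v(0.5)) ≈ (0.4963, -0.3675)

0.4963, -0.3675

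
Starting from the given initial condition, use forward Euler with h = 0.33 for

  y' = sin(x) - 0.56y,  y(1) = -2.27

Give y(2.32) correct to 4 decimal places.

Euler: y_{n+1} = y_n + h·f(x_n, y_n).
x=1.000000, y=-2.270000: f=2.112671 → y ← -2.270000 + 0.33·2.112671 = -1.572819
x=1.330000, y=-1.572819: f=1.851927 → y ← -1.572819 + 0.33·1.851927 = -0.961683
x=1.660000, y=-0.961683: f=1.534566 → y ← -0.961683 + 0.33·1.534566 = -0.455276
x=1.990000, y=-0.455276: f=1.168368 → y ← -0.455276 + 0.33·1.168368 = -0.069714
y(2.32) ≈ -0.0697

-0.0697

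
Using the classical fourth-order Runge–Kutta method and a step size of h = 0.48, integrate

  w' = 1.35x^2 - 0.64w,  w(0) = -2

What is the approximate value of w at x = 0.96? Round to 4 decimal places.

-0.7380

RK4: k1 = f(x_n, w_n); k2 = f(x_n + h/2, w_n + (h/2)·k1); k3 = f(x_n + h/2, w_n + (h/2)·k2); k4 = f(x_n + h, w_n + h·k3); w_{n+1} = w_n + (h/6)·(k1 + 2k2 + 2k3 + k4).
x=0.000000, w=-2.000000:
  k1 = f(0.000000, -2.000000) = 1.280000
  k2 = f(0.240000, -1.692800) = 1.161152
  k3 = f(0.240000, -1.721324) = 1.179407
  k4 = f(0.480000, -1.433885) = 1.228726
  w ← -2.000000 + (0.48/6)·(k1 + 2k2 + 2k3 + k4) = -1.424812
x=0.480000, w=-1.424812:
  k1 = f(0.480000, -1.424812) = 1.222920
  k2 = f(0.720000, -1.131312) = 1.423879
  k3 = f(0.720000, -1.083081) = 1.393012
  k4 = f(0.960000, -0.756167) = 1.728107
  w ← -1.424812 + (0.48/6)·(k1 + 2k2 + 2k3 + k4) = -0.738028
w(0.96) ≈ -0.7380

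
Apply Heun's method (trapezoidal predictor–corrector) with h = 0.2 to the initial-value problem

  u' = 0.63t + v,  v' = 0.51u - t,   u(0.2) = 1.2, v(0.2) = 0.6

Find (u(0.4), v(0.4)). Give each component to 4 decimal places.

Heun on (u,v): k1 = f(t_n, state_n); k2 = f(t_n + h, state_n + h·k1); state_{n+1} = state_n + (h/2)·(k1 + k2).
0.200000: (1.200000, 0.600000)
  k1 = (0.726000, 0.412000)
  predictor → (1.345200, 0.682400)
  k2 = (0.934400, 0.286052)
  → (1.366040, 0.669805)
(u(0.4), v(0.4)) ≈ (1.3660, 0.6698)

1.3660, 0.6698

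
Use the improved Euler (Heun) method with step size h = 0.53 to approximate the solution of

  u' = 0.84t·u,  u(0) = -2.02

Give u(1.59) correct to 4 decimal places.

-5.5929

Heun: k1 = f(t_n, u_n); k2 = f(t_n + h, u_n + h·k1); u_{n+1} = u_n + (h/2)·(k1 + k2).
t=0.000000, u=-2.020000:
  k1 = f(0.000000, -2.020000) = 0.000000
  k2 = f(0.530000, -2.020000) = -0.899304
  u ← -2.020000 + (0.53/2)·(0.000000 + (-0.899304)) = -2.258316
t=0.530000, u=-2.258316:
  k1 = f(0.530000, -2.258316) = -1.005402
  k2 = f(1.060000, -2.791179) = -2.485265
  u ← -2.258316 + (0.53/2)·(-1.005402 + (-2.485265)) = -3.183342
t=1.060000, u=-3.183342:
  k1 = f(1.060000, -3.183342) = -2.834448
  k2 = f(1.590000, -4.685600) = -6.258087
  u ← -3.183342 + (0.53/2)·(-2.834448 + (-6.258087)) = -5.592864
u(1.59) ≈ -5.5929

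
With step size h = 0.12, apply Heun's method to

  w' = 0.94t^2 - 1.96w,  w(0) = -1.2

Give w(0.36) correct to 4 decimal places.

Heun: k1 = f(t_n, w_n); k2 = f(t_n + h, w_n + h·k1); w_{n+1} = w_n + (h/2)·(k1 + k2).
t=0.000000, w=-1.200000:
  k1 = f(0.000000, -1.200000) = 2.352000
  k2 = f(0.120000, -0.917760) = 1.812346
  w ← -1.200000 + (0.12/2)·(2.352000 + 1.812346) = -0.950139
t=0.120000, w=-0.950139:
  k1 = f(0.120000, -0.950139) = 1.875809
  k2 = f(0.240000, -0.725042) = 1.475227
  w ← -0.950139 + (0.12/2)·(1.875809 + 1.475227) = -0.749077
t=0.240000, w=-0.749077:
  k1 = f(0.240000, -0.749077) = 1.522335
  k2 = f(0.360000, -0.566397) = 1.231962
  w ← -0.749077 + (0.12/2)·(1.522335 + 1.231962) = -0.583819
w(0.36) ≈ -0.5838

-0.5838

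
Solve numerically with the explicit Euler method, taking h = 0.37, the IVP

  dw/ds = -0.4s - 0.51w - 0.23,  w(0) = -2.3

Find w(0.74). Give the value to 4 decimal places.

-1.7228

Euler: w_{n+1} = w_n + h·f(s_n, w_n).
s=0.000000, w=-2.300000: f=0.943000 → w ← -2.300000 + 0.37·0.943000 = -1.951090
s=0.370000, w=-1.951090: f=0.617056 → w ← -1.951090 + 0.37·0.617056 = -1.722779
w(0.74) ≈ -1.7228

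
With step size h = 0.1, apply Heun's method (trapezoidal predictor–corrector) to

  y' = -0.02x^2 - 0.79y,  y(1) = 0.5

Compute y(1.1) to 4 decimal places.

Heun: k1 = f(x_n, y_n); k2 = f(x_n + h, y_n + h·k1); y_{n+1} = y_n + (h/2)·(k1 + k2).
x=1.000000, y=0.500000:
  k1 = f(1.000000, 0.500000) = -0.415000
  k2 = f(1.100000, 0.458500) = -0.386415
  y ← 0.500000 + (0.1/2)·(-0.415000 + (-0.386415)) = 0.459929
y(1.1) ≈ 0.4599

0.4599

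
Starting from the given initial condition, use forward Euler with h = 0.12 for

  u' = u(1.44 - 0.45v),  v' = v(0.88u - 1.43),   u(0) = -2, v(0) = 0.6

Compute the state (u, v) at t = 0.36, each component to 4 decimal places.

Euler on (u,v): u_{n+1} = u_n + h·u', v_{n+1} = v_n + h·v'.
0.000000: (-2.000000, 0.600000); f=(-2.340000, -1.914000) → (-2.280800, 0.370320)
0.120000: (-2.280800, 0.370320); f=(-2.904270, -1.272828) → (-2.629312, 0.217581)
0.240000: (-2.629312, 0.217581); f=(-3.528771, -0.814577) → (-3.052765, 0.119831)
(u(0.36), v(0.36)) ≈ (-3.0528, 0.1198)

-3.0528, 0.1198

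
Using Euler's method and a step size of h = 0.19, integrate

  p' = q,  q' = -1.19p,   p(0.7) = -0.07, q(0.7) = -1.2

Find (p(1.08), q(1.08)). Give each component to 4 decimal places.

-0.5230, -1.1168

Euler on (p,q): p_{n+1} = p_n + h·p', q_{n+1} = q_n + h·q'.
0.700000: (-0.070000, -1.200000); f=(-1.200000, 0.083300) → (-0.298000, -1.184173)
0.890000: (-0.298000, -1.184173); f=(-1.184173, 0.354620) → (-0.522993, -1.116795)
(p(1.08), q(1.08)) ≈ (-0.5230, -1.1168)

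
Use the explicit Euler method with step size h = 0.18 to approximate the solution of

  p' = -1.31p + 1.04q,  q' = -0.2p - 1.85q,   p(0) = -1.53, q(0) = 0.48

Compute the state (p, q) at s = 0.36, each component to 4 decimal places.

-0.7546, 0.2891

Euler on (p,q): p_{n+1} = p_n + h·p', q_{n+1} = q_n + h·q'.
0.000000: (-1.530000, 0.480000); f=(2.503500, -0.582000) → (-1.079370, 0.375240)
0.180000: (-1.079370, 0.375240); f=(1.804224, -0.478320) → (-0.754610, 0.289142)
(p(0.36), q(0.36)) ≈ (-0.7546, 0.2891)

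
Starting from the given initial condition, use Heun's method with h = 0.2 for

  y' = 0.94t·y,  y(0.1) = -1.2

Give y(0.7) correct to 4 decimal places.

Heun: k1 = f(t_n, y_n); k2 = f(t_n + h, y_n + h·k1); y_{n+1} = y_n + (h/2)·(k1 + k2).
t=0.100000, y=-1.200000:
  k1 = f(0.100000, -1.200000) = -0.112800
  k2 = f(0.300000, -1.222560) = -0.344762
  y ← -1.200000 + (0.2/2)·(-0.112800 + (-0.344762)) = -1.245756
t=0.300000, y=-1.245756:
  k1 = f(0.300000, -1.245756) = -0.351303
  k2 = f(0.500000, -1.316017) = -0.618528
  y ← -1.245756 + (0.2/2)·(-0.351303 + (-0.618528)) = -1.342739
t=0.500000, y=-1.342739:
  k1 = f(0.500000, -1.342739) = -0.631087
  k2 = f(0.700000, -1.468957) = -0.966574
  y ← -1.342739 + (0.2/2)·(-0.631087 + (-0.966574)) = -1.502505
y(0.7) ≈ -1.5025

-1.5025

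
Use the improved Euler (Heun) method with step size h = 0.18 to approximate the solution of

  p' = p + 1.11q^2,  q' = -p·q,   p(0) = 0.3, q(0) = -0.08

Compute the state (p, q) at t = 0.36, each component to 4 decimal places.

0.4320, -0.0703

Heun on (p,q): k1 = f(t_n, state_n); k2 = f(t_n + h, state_n + h·k1); state_{n+1} = state_n + (h/2)·(k1 + k2).
0.000000: (0.300000, -0.080000)
  k1 = (0.307104, 0.024000)
  predictor → (0.355279, -0.075680)
  k2 = (0.361636, 0.026887)
  → (0.360187, -0.075420)
0.180000: (0.360187, -0.075420)
  k1 = (0.366501, 0.027165)
  predictor → (0.426157, -0.070530)
  k2 = (0.431678, 0.030057)
  → (0.432023, -0.070270)
(p(0.36), q(0.36)) ≈ (0.4320, -0.0703)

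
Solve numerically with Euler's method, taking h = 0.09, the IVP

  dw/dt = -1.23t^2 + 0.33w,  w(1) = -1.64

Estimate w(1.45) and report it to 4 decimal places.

Euler: w_{n+1} = w_n + h·f(t_n, w_n).
t=1.000000, w=-1.640000: f=-1.771200 → w ← -1.640000 + 0.09·(-1.771200) = -1.799408
t=1.090000, w=-1.799408: f=-2.055168 → w ← -1.799408 + 0.09·(-2.055168) = -1.984373
t=1.180000, w=-1.984373: f=-2.367495 → w ← -1.984373 + 0.09·(-2.367495) = -2.197448
t=1.270000, w=-2.197448: f=-2.709025 → w ← -2.197448 + 0.09·(-2.709025) = -2.441260
t=1.360000, w=-2.441260: f=-3.080624 → w ← -2.441260 + 0.09·(-3.080624) = -2.718516
w(1.45) ≈ -2.7185

-2.7185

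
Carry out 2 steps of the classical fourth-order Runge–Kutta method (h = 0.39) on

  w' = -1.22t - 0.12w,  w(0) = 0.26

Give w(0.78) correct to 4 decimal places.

-0.1230

RK4: k1 = f(t_n, w_n); k2 = f(t_n + h/2, w_n + (h/2)·k1); k3 = f(t_n + h/2, w_n + (h/2)·k2); k4 = f(t_n + h, w_n + h·k3); w_{n+1} = w_n + (h/6)·(k1 + 2k2 + 2k3 + k4).
t=0.000000, w=0.260000:
  k1 = f(0.000000, 0.260000) = -0.031200
  k2 = f(0.195000, 0.253916) = -0.268370
  k3 = f(0.195000, 0.207668) = -0.262820
  k4 = f(0.390000, 0.157500) = -0.494700
  w ← 0.260000 + (0.39/6)·(k1 + 2k2 + 2k3 + k4) = 0.156762
t=0.390000, w=0.156762:
  k1 = f(0.390000, 0.156762) = -0.494611
  k2 = f(0.585000, 0.060313) = -0.720938
  k3 = f(0.585000, 0.016179) = -0.715641
  k4 = f(0.780000, -0.122338) = -0.936919
  w ← 0.156762 + (0.39/6)·(k1 + 2k2 + 2k3 + k4) = -0.123043
w(0.78) ≈ -0.1230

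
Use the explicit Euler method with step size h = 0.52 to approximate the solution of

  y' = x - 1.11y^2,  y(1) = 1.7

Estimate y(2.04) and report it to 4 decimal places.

Euler: y_{n+1} = y_n + h·f(x_n, y_n).
x=1.000000, y=1.700000: f=-2.207900 → y ← 1.700000 + 0.52·(-2.207900) = 0.551892
x=1.520000, y=0.551892: f=1.181911 → y ← 0.551892 + 0.52·1.181911 = 1.166486
y(2.04) ≈ 1.1665

1.1665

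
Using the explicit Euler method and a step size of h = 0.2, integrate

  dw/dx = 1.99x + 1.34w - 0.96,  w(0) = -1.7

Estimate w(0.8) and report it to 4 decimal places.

Euler: w_{n+1} = w_n + h·f(x_n, w_n).
x=0.000000, w=-1.700000: f=-3.238000 → w ← -1.700000 + 0.2·(-3.238000) = -2.347600
x=0.200000, w=-2.347600: f=-3.707784 → w ← -2.347600 + 0.2·(-3.707784) = -3.089157
x=0.400000, w=-3.089157: f=-4.303470 → w ← -3.089157 + 0.2·(-4.303470) = -3.949851
x=0.600000, w=-3.949851: f=-5.058800 → w ← -3.949851 + 0.2·(-5.058800) = -4.961611
w(0.8) ≈ -4.9616

-4.9616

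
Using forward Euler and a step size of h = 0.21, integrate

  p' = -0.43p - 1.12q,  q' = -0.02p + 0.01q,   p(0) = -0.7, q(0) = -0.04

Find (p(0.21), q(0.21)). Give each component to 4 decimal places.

-0.6274, -0.0371

Euler on (p,q): p_{n+1} = p_n + h·p', q_{n+1} = q_n + h·q'.
0.000000: (-0.700000, -0.040000); f=(0.345800, 0.013600) → (-0.627382, -0.037144)
(p(0.21), q(0.21)) ≈ (-0.6274, -0.0371)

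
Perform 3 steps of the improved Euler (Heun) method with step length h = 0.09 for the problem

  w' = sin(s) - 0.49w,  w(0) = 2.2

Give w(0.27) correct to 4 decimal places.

1.9623

Heun: k1 = f(s_n, w_n); k2 = f(s_n + h, w_n + h·k1); w_{n+1} = w_n + (h/2)·(k1 + k2).
s=0.000000, w=2.200000:
  k1 = f(0.000000, 2.200000) = -1.078000
  k2 = f(0.090000, 2.102980) = -0.940582
  w ← 2.200000 + (0.09/2)·(-1.078000 + (-0.940582)) = 2.109164
s=0.090000, w=2.109164:
  k1 = f(0.090000, 2.109164) = -0.943612
  k2 = f(0.180000, 2.024239) = -0.812847
  w ← 2.109164 + (0.09/2)·(-0.943612 + (-0.812847)) = 2.030123
s=0.180000, w=2.030123:
  k1 = f(0.180000, 2.030123) = -0.815731
  k2 = f(0.270000, 1.956707) = -0.692055
  w ← 2.030123 + (0.09/2)·(-0.815731 + (-0.692055)) = 1.962273
w(0.27) ≈ 1.9623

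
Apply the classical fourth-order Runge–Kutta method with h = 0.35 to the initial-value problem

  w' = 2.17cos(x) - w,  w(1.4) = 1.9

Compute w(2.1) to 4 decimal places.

0.7098

RK4: k1 = f(x_n, w_n); k2 = f(x_n + h/2, w_n + (h/2)·k1); k3 = f(x_n + h/2, w_n + (h/2)·k2); k4 = f(x_n + h, w_n + h·k3); w_{n+1} = w_n + (h/6)·(k1 + 2k2 + 2k3 + k4).
x=1.400000, w=1.900000:
  k1 = f(1.400000, 1.900000) = -1.531171
  k2 = f(1.575000, 1.632045) = -1.641167
  k3 = f(1.575000, 1.612796) = -1.621918
  k4 = f(1.750000, 1.332329) = -1.719123
  w ← 1.900000 + (0.35/6)·(k1 + 2k2 + 2k3 + k4) = 1.329706
x=1.750000, w=1.329706:
  k1 = f(1.750000, 1.329706) = -1.716500
  k2 = f(1.925000, 1.029319) = -1.781969
  k3 = f(1.925000, 1.017862) = -1.770512
  k4 = f(2.100000, 0.710027) = -1.805543
  w ← 1.329706 + (0.35/6)·(k1 + 2k2 + 2k3 + k4) = 0.709798
w(2.1) ≈ 0.7098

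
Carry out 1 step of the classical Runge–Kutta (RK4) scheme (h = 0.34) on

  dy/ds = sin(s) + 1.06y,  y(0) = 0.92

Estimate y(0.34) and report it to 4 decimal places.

1.3839

RK4: k1 = f(s_n, y_n); k2 = f(s_n + h/2, y_n + (h/2)·k1); k3 = f(s_n + h/2, y_n + (h/2)·k2); k4 = f(s_n + h, y_n + h·k3); y_{n+1} = y_n + (h/6)·(k1 + 2k2 + 2k3 + k4).
s=0.000000, y=0.920000:
  k1 = f(0.000000, 0.920000) = 0.975200
  k2 = f(0.170000, 1.085784) = 1.320113
  k3 = f(0.170000, 1.144419) = 1.382267
  k4 = f(0.340000, 1.389971) = 1.806856
  y ← 0.920000 + (0.34/6)·(k1 + 2k2 + 2k3 + k4) = 1.383920
y(0.34) ≈ 1.3839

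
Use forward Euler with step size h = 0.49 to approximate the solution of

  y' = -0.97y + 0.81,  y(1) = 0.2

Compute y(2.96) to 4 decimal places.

Euler: y_{n+1} = y_n + h·f(t_n, y_n).
t=1.000000, y=0.200000: f=0.616000 → y ← 0.200000 + 0.49·0.616000 = 0.501840
t=1.490000, y=0.501840: f=0.323215 → y ← 0.501840 + 0.49·0.323215 = 0.660215
t=1.980000, y=0.660215: f=0.169591 → y ← 0.660215 + 0.49·0.169591 = 0.743315
t=2.470000, y=0.743315: f=0.088984 → y ← 0.743315 + 0.49·0.088984 = 0.786917
y(2.96) ≈ 0.7869

0.7869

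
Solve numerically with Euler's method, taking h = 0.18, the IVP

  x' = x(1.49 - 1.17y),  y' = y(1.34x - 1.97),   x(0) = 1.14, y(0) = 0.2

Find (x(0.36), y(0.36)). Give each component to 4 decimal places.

Euler on (x,y): x_{n+1} = x_n + h·x', y_{n+1} = y_n + h·y'.
0.000000: (1.140000, 0.200000); f=(1.431840, -0.088480) → (1.397731, 0.184074)
0.180000: (1.397731, 0.184074); f=(1.781596, -0.017863) → (1.718418, 0.180858)
(x(0.36), y(0.36)) ≈ (1.7184, 0.1809)

1.7184, 0.1809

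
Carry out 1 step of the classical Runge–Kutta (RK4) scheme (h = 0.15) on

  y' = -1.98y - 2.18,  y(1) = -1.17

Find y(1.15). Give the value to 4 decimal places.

RK4: k1 = f(t_n, y_n); k2 = f(t_n + h/2, y_n + (h/2)·k1); k3 = f(t_n + h/2, y_n + (h/2)·k2); k4 = f(t_n + h, y_n + h·k3); y_{n+1} = y_n + (h/6)·(k1 + 2k2 + 2k3 + k4).
t=1.000000, y=-1.170000:
  k1 = f(1.000000, -1.170000) = 0.136600
  k2 = f(1.075000, -1.159755) = 0.116315
  k3 = f(1.075000, -1.161276) = 0.119327
  k4 = f(1.150000, -1.152101) = 0.101160
  y ← -1.170000 + (0.15/6)·(k1 + 2k2 + 2k3 + k4) = -1.152274
y(1.15) ≈ -1.1523

-1.1523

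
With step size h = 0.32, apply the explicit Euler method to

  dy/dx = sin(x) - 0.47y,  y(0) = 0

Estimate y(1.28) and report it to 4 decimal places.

0.4972

Euler: y_{n+1} = y_n + h·f(x_n, y_n).
x=0.000000, y=0.000000: f=0.000000 → y ← 0.000000 + 0.32·0.000000 = 0.000000
x=0.320000, y=0.000000: f=0.314567 → y ← 0.000000 + 0.32·0.314567 = 0.100661
x=0.640000, y=0.100661: f=0.549885 → y ← 0.100661 + 0.32·0.549885 = 0.276624
x=0.960000, y=0.276624: f=0.689178 → y ← 0.276624 + 0.32·0.689178 = 0.497161
y(1.28) ≈ 0.4972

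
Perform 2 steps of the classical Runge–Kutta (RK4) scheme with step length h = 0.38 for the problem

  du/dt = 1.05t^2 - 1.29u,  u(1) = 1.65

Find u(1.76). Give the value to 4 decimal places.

1.6994

RK4: k1 = f(t_n, u_n); k2 = f(t_n + h/2, u_n + (h/2)·k1); k3 = f(t_n + h/2, u_n + (h/2)·k2); k4 = f(t_n + h, u_n + h·k3); u_{n+1} = u_n + (h/6)·(k1 + 2k2 + 2k3 + k4).
t=1.000000, u=1.650000:
  k1 = f(1.000000, 1.650000) = -1.078500
  k2 = f(1.190000, 1.445085) = -0.377255
  k3 = f(1.190000, 1.578322) = -0.549130
  k4 = f(1.380000, 1.441331) = 0.140303
  u ← 1.650000 + (0.38/6)·(k1 + 2k2 + 2k3 + k4) = 1.473239
t=1.380000, u=1.473239:
  k1 = f(1.380000, 1.473239) = 0.099142
  k2 = f(1.570000, 1.492076) = 0.663367
  k3 = f(1.570000, 1.599279) = 0.525076
  k4 = f(1.760000, 1.672768) = 1.094610
  u ← 1.473239 + (0.38/6)·(k1 + 2k2 + 2k3 + k4) = 1.699379
u(1.76) ≈ 1.6994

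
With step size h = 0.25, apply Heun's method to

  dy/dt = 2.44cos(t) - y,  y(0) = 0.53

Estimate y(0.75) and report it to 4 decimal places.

1.3789

Heun: k1 = f(t_n, y_n); k2 = f(t_n + h, y_n + h·k1); y_{n+1} = y_n + (h/2)·(k1 + k2).
t=0.000000, y=0.530000:
  k1 = f(0.000000, 0.530000) = 1.910000
  k2 = f(0.250000, 1.007500) = 1.356646
  y ← 0.530000 + (0.25/2)·(1.910000 + 1.356646) = 0.938331
t=0.250000, y=0.938331:
  k1 = f(0.250000, 0.938331) = 1.425816
  k2 = f(0.500000, 1.294785) = 0.846517
  y ← 0.938331 + (0.25/2)·(1.425816 + 0.846517) = 1.222372
t=0.500000, y=1.222372:
  k1 = f(0.500000, 1.222372) = 0.918929
  k2 = f(0.750000, 1.452105) = 0.333216
  y ← 1.222372 + (0.25/2)·(0.918929 + 0.333216) = 1.378890
y(0.75) ≈ 1.3789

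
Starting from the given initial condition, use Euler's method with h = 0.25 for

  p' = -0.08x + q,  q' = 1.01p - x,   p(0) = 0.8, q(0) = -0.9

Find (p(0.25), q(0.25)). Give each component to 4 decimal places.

Euler on (p,q): p_{n+1} = p_n + h·p', q_{n+1} = q_n + h·q'.
0.000000: (0.800000, -0.900000); f=(-0.900000, 0.808000) → (0.575000, -0.698000)
(p(0.25), q(0.25)) ≈ (0.5750, -0.6980)

0.5750, -0.6980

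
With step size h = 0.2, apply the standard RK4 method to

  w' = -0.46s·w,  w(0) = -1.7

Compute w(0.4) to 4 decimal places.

RK4: k1 = f(s_n, w_n); k2 = f(s_n + h/2, w_n + (h/2)·k1); k3 = f(s_n + h/2, w_n + (h/2)·k2); k4 = f(s_n + h, w_n + h·k3); w_{n+1} = w_n + (h/6)·(k1 + 2k2 + 2k3 + k4).
s=0.000000, w=-1.700000:
  k1 = f(0.000000, -1.700000) = 0.000000
  k2 = f(0.100000, -1.700000) = 0.078200
  k3 = f(0.100000, -1.692180) = 0.077840
  k4 = f(0.200000, -1.684432) = 0.154968
  w ← -1.700000 + (0.2/6)·(k1 + 2k2 + 2k3 + k4) = -1.684432
s=0.200000, w=-1.684432:
  k1 = f(0.200000, -1.684432) = 0.154968
  k2 = f(0.300000, -1.668935) = 0.230313
  k3 = f(0.300000, -1.661400) = 0.229273
  k4 = f(0.400000, -1.638577) = 0.301498
  w ← -1.684432 + (0.2/6)·(k1 + 2k2 + 2k3 + k4) = -1.638577
w(0.4) ≈ -1.6386

-1.6386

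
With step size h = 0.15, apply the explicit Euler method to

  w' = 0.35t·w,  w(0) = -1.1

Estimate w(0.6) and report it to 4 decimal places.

Euler: w_{n+1} = w_n + h·f(t_n, w_n).
t=0.000000, w=-1.100000: f=0.000000 → w ← -1.100000 + 0.15·0.000000 = -1.100000
t=0.150000, w=-1.100000: f=-0.057750 → w ← -1.100000 + 0.15·(-0.057750) = -1.108663
t=0.300000, w=-1.108663: f=-0.116410 → w ← -1.108663 + 0.15·(-0.116410) = -1.126124
t=0.450000, w=-1.126124: f=-0.177365 → w ← -1.126124 + 0.15·(-0.177365) = -1.152729
w(0.6) ≈ -1.1527

-1.1527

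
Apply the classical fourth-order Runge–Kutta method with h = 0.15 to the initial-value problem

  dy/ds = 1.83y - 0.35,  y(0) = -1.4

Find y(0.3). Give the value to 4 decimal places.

-2.5640

RK4: k1 = f(s_n, y_n); k2 = f(s_n + h/2, y_n + (h/2)·k1); k3 = f(s_n + h/2, y_n + (h/2)·k2); k4 = f(s_n + h, y_n + h·k3); y_{n+1} = y_n + (h/6)·(k1 + 2k2 + 2k3 + k4).
s=0.000000, y=-1.400000:
  k1 = f(0.000000, -1.400000) = -2.912000
  k2 = f(0.075000, -1.618400) = -3.311672
  k3 = f(0.075000, -1.648375) = -3.366527
  k4 = f(0.150000, -1.904979) = -3.836112
  y ← -1.400000 + (0.15/6)·(k1 + 2k2 + 2k3 + k4) = -1.902613
s=0.150000, y=-1.902613:
  k1 = f(0.150000, -1.902613) = -3.831781
  k2 = f(0.225000, -2.189996) = -4.357693
  k3 = f(0.225000, -2.229440) = -4.429875
  k4 = f(0.300000, -2.567094) = -5.047782
  y ← -1.902613 + (0.15/6)·(k1 + 2k2 + 2k3 + k4) = -2.563980
y(0.3) ≈ -2.5640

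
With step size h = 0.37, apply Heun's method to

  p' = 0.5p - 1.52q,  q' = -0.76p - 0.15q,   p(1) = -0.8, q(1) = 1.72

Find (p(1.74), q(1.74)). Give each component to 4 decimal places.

-3.8320, 2.6683

Heun on (p,q): k1 = f(t_n, state_n); k2 = f(t_n + h, state_n + h·k1); state_{n+1} = state_n + (h/2)·(k1 + k2).
1.000000: (-0.800000, 1.720000)
  k1 = (-3.014400, 0.350000)
  predictor → (-1.915328, 1.849500)
  k2 = (-3.768904, 1.178224)
  → (-2.054911, 2.002721)
1.370000: (-2.054911, 2.002721)
  k1 = (-4.071592, 1.261324)
  predictor → (-3.561400, 2.469411)
  k2 = (-5.534206, 2.336253)
  → (-3.831984, 2.668273)
(p(1.74), q(1.74)) ≈ (-3.8320, 2.6683)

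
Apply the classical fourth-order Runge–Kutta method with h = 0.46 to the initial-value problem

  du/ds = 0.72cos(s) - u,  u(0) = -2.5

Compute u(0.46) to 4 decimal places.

RK4: k1 = f(s_n, u_n); k2 = f(s_n + h/2, u_n + (h/2)·k1); k3 = f(s_n + h/2, u_n + (h/2)·k2); k4 = f(s_n + h, u_n + h·k3); u_{n+1} = u_n + (h/6)·(k1 + 2k2 + 2k3 + k4).
s=0.000000, u=-2.500000:
  k1 = f(0.000000, -2.500000) = 3.220000
  k2 = f(0.230000, -1.759400) = 2.460440
  k3 = f(0.230000, -1.934099) = 2.635139
  k4 = f(0.460000, -1.287836) = 1.932994
  u ← -2.500000 + (0.46/6)·(k1 + 2k2 + 2k3 + k4) = -1.323615
u(0.46) ≈ -1.3236

-1.3236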